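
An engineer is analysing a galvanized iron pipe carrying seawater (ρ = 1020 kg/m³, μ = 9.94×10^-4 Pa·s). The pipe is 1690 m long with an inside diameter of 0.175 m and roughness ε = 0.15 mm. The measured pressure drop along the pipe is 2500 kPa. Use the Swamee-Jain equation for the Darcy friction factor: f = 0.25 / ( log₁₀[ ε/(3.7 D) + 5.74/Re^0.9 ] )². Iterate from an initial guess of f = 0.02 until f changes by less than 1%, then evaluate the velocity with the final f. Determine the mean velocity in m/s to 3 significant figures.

Rearranging Darcy-Weisbach: V = √(2·ΔP·D/(f·L·ρ)). With ε/D = 0.00015/0.175 = 0.000857, iterate starting from f = 0.02:
  f = 0.02 → V = √(2·2.5e+06·0.175/(0.02·1690·1020)) = 5.038 m/s; Re = ρVD/μ = 9.047e+05; f → 0.01939
  f = 0.01939 → V = 5.116 m/s; Re = 9.188e+05; f → 0.01938
Converged (Δf/f < 1%). With the final f = 0.01938: V = √(2·2.5e+06·0.175/(0.01938·1690·1020)) = 5.117 m/s.

V ≈ 5.12 m/s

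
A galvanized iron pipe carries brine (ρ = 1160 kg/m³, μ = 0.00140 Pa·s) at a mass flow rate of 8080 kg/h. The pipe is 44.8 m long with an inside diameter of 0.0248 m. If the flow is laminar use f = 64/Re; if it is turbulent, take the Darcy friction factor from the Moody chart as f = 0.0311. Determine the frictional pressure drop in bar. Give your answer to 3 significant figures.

ṁ = 8080 kg/h = 8080/3600 = 2.244 kg/s.
A = πD²/4 = π(0.0248)²/4 = 0.0004831 m²; mean velocity V = ṁ/(ρA) = 2.244/(1160 · 0.0004831) = 4.006 m/s.
Reynolds number Re = ρVD/μ = 1160 · 4.006 · 0.0248 / 0.0014 = 8.231e+04.
Re > 4000 → turbulent; use the Moody-chart value f = 0.0311.
Darcy-Weisbach: ΔP = f(L/D)(ρV²/2) = 0.0311·(44.8/0.0248)·(1160·4.006²/2) = 0.0311·1806·9306 = 5.228e+05 Pa.
ΔP = 5.228e+05 Pa = 5.23 bar.

ΔP ≈ 5.23 bar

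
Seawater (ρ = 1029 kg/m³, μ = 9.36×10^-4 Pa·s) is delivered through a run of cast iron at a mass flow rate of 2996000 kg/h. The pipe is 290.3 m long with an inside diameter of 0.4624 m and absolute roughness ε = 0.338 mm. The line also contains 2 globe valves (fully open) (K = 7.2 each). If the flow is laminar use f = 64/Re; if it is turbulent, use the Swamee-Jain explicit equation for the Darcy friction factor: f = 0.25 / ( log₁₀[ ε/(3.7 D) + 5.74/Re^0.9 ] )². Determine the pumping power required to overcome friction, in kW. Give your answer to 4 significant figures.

ṁ = 2996000 kg/h = 2996000/3600 = 832.2 kg/s.
A = πD²/4 = π(0.4624)²/4 = 0.1679 m²; mean velocity V = ṁ/(ρA) = 832.2/(1029 · 0.1679) = 4.816 m/s.
Reynolds number Re = ρVD/μ = 1029 · 4.816 · 0.4624 / 0.000936 = 2.448e+06.
Re > 4000 → turbulent. Relative roughness ε/D = 0.000338/0.4624 = 0.000731. Swamee-Jain: f = 0.25/(log₁₀[0.000731/3.7 + 5.74/2.448e+06^0.9])² = 0.25/(log₁₀[0.000198 + 1.02e-05])² = 0.25/(-3.682)² = 0.01844.
Total minor-loss coefficient ΣK = 2·7.2 = 14.4.
ΔP = [f·L/D + ΣK]·(ρV²/2) = [0.01844·290.3/0.4624 + 14.4]·(1029·4.816²/2) = [11.57 + 14.4]·1.193e+04 = 3.1e+05 Pa.
Q = ṁ/ρ = 832.2/1029 = 0.8088 m³/s.
Pumping power P = QΔP = 0.8088·3.1e+05 = 250700 W = 250.7 kW.

P ≈ 250.7 kW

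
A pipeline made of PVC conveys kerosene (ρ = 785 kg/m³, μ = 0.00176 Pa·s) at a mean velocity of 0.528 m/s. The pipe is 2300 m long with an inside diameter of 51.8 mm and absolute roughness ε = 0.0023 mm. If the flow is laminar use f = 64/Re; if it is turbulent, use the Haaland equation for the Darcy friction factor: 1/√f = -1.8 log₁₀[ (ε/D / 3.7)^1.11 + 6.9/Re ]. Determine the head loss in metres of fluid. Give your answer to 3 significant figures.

h_f ≈ 18.5 m

Reynolds number Re = ρVD/μ = 785 · 0.528 · 0.0518 / 0.00176 = 1.22e+04.
Re > 4000 → turbulent. Relative roughness ε/D = 2.3e-06/0.0518 = 4.44e-05. Haaland: 1/√f = -1.8 log₁₀[(4.44e-05/3.7)^1.11 + 6.9/1.22e+04] = -1.8 log₁₀[3.45e-06 + 0.000566] = 5.841, so f = 0.02931.
Darcy-Weisbach: ΔP = f(L/D)(ρV²/2) = 0.02931·(2300/0.0518)·(785·0.528²/2) = 0.02931·4.44e+04·109.4 = 1.424e+05 Pa.
Head loss h_f = ΔP/(ρg) = 1.424e+05/(785·9.81) = 18.5 m.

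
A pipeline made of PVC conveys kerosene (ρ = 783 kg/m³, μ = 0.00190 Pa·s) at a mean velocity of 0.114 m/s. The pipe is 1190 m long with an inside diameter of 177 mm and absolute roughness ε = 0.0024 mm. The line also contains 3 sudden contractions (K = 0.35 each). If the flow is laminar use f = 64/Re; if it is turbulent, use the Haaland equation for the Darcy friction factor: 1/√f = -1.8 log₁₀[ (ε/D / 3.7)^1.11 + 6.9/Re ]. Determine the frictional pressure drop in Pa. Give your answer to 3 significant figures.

Reynolds number Re = ρVD/μ = 783 · 0.114 · 0.177 / 0.0019 = 8315.
Re > 4000 → turbulent. Relative roughness ε/D = 2.4e-06/0.177 = 1.36e-05. Haaland: 1/√f = -1.8 log₁₀[(1.36e-05/3.7)^1.11 + 6.9/8315] = -1.8 log₁₀[9.25e-07 + 0.00083] = 5.545, so f = 0.03252.
Total minor-loss coefficient ΣK = 3·0.35 = 1.05.
ΔP = [f·L/D + ΣK]·(ρV²/2) = [0.03252·1190/0.177 + 1.05]·(783·0.114²/2) = [218.7 + 1.05]·5.088 = 1118 Pa.

ΔP ≈ 1120 Pa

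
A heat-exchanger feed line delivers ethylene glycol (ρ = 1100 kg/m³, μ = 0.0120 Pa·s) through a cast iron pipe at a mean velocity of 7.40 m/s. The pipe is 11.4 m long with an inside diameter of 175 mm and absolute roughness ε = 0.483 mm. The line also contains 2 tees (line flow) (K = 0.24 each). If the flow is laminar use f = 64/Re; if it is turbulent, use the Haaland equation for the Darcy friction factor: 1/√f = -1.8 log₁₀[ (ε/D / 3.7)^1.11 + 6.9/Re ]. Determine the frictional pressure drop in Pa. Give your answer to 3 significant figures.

ΔP ≈ 66800 Pa

Reynolds number Re = ρVD/μ = 1100 · 7.4 · 0.175 / 0.012 = 1.187e+05.
Re > 4000 → turbulent. Relative roughness ε/D = 0.000483/0.175 = 0.00276. Haaland: 1/√f = -1.8 log₁₀[(0.00276/3.7)^1.11 + 6.9/1.187e+05] = -1.8 log₁₀[0.000338 + 5.81e-05] = 6.124, so f = 0.02666.
Total minor-loss coefficient ΣK = 2·0.24 = 0.48.
ΔP = [f·L/D + ΣK]·(ρV²/2) = [0.02666·11.4/0.175 + 0.48]·(1100·7.4²/2) = [1.737 + 0.48]·3.012e+04 = 6.677e+04 Pa.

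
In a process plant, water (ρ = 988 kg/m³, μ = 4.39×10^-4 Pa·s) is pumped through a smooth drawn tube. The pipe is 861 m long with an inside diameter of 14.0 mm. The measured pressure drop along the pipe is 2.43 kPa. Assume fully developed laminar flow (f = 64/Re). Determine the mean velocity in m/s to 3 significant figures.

V ≈ 0.0394 m/s

For laminar flow, f = 64/Re with Re = ρVD/μ, so Darcy-Weisbach reduces to ΔP = 32μLV/D². Solving for V: V = ΔP·D²/(32μL) = 2430·(0.014)²/(32·0.000439·861) = 0.03938 m/s.
Check: Re = ρVD/μ = 988·0.03938·0.014/0.000439 = 1241 < 2300, so the laminar assumption holds.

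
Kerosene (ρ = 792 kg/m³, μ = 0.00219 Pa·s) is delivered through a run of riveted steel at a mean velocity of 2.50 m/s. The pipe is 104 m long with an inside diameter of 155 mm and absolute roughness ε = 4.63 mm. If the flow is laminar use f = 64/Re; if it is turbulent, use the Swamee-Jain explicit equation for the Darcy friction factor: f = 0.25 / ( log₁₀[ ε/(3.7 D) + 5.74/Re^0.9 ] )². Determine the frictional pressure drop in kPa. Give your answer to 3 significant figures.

Reynolds number Re = ρVD/μ = 792 · 2.5 · 0.155 / 0.00219 = 1.401e+05.
Re > 4000 → turbulent. Relative roughness ε/D = 0.00463/0.155 = 0.0299. Swamee-Jain: f = 0.25/(log₁₀[0.0299/3.7 + 5.74/1.401e+05^0.9])² = 0.25/(log₁₀[0.00807 + 0.000134])² = 0.25/(-2.086)² = 0.05746.
Darcy-Weisbach: ΔP = f(L/D)(ρV²/2) = 0.05746·(104/0.155)·(792·2.5²/2) = 0.05746·671·2475 = 9.543e+04 Pa.
ΔP = 9.543e+04 Pa = 95.4 kPa.

ΔP ≈ 95.4 kPa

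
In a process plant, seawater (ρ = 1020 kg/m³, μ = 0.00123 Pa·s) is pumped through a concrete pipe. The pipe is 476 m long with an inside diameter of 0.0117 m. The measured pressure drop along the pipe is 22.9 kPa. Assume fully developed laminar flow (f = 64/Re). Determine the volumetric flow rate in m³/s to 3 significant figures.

Q ≈ 1.80×10^-5 m³/s

For laminar flow, f = 64/Re with Re = ρVD/μ, so Darcy-Weisbach reduces to ΔP = 32μLV/D². Solving for V: V = ΔP·D²/(32μL) = 2.29e+04·(0.0117)²/(32·0.00123·476) = 0.1673 m/s.
Check: Re = ρVD/μ = 1020·0.1673·0.0117/0.00123 = 1623 < 2300, so the laminar assumption holds.
Q = V·A = 0.1673·(π/4·0.0117²) = 1.799e-05 m³/s = 1.80×10^-5 m³/s.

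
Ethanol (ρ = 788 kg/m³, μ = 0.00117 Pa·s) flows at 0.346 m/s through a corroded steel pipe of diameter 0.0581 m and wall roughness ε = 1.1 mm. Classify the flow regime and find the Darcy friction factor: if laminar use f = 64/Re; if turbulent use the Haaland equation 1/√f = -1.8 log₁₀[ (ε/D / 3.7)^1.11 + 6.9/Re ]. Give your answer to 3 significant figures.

Re = ρVD/μ = 788·0.346·0.0581/0.00117 = 1.354e+04.
Re > 4000 → turbulent. ε/D = 0.0011/0.0581 = 0.0189; Haaland: 1/√f = -1.8 log₁₀[0.00286 + 0.00051] = 4.449, so f = 0.05051.

f ≈ 0.0505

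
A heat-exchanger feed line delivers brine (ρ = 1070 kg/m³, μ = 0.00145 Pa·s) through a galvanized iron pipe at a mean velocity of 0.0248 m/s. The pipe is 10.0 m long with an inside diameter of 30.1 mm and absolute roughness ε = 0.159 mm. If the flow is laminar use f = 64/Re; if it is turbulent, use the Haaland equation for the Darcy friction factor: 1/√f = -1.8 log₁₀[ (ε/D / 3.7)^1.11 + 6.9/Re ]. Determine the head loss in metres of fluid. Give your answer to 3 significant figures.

Reynolds number Re = ρVD/μ = 1070 · 0.0248 · 0.0301 / 0.00145 = 550.9.
Re < 2300 → laminar flow, so f = 64/Re = 64/550.9 = 0.1162 (the turbulent correlation is not needed).
Darcy-Weisbach: ΔP = f(L/D)(ρV²/2) = 0.1162·(10/0.0301)·(1070·0.0248²/2) = 0.1162·332.2·0.329 = 12.7 Pa.
Head loss h_f = ΔP/(ρg) = 12.7/(1070·9.81) = 0.00121 m.

h_f ≈ 0.00121 m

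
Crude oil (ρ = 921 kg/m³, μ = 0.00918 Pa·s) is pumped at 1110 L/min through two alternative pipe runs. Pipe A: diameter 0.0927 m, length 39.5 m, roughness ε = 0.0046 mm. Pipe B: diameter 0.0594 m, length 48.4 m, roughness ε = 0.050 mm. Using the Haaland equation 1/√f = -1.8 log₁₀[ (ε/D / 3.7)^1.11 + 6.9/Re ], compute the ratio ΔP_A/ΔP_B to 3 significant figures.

ΔP_A/ΔP_B ≈ 0.0890

Pipe A: V = Q/A = 0.0185/0.006749 = 2.741 m/s; Re = 2.549e+04; ε/D = 4.96e-05; Haaland → f = 0.02433; ΔP_A = f(L/D)(ρV²/2) = 3.588e+04 Pa.
Pipe B: V = Q/A = 0.0185/0.002771 = 6.676 m/s; Re = 3.978e+04; ε/D = 0.000842; Haaland → f = 0.0241; ΔP_B = f(L/D)(ρV²/2) = 4.03e+05 Pa.
ΔP_A/ΔP_B = 3.588e+04/4.03e+05 = 0.0890.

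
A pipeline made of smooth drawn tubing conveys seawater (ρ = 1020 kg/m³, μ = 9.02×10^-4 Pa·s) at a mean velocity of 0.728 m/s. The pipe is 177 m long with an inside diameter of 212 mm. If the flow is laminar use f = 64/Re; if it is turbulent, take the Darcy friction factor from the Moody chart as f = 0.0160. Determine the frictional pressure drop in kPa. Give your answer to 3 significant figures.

ΔP ≈ 3.61 kPa

Reynolds number Re = ρVD/μ = 1020 · 0.728 · 0.212 / 0.000902 = 1.745e+05.
Re > 4000 → turbulent; use the Moody-chart value f = 0.0160.
Darcy-Weisbach: ΔP = f(L/D)(ρV²/2) = 0.016·(177/0.212)·(1020·0.728²/2) = 0.016·834.9·270.3 = 3611 Pa.
ΔP = 3611 Pa = 3.61 kPa.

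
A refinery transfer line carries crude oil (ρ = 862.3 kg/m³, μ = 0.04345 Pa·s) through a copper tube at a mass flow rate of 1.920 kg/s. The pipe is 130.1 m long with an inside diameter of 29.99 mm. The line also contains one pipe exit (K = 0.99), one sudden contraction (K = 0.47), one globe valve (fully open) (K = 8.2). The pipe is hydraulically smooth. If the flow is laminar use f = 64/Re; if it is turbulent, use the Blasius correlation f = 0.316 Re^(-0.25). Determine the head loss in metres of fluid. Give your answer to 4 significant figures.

A = πD²/4 = π(0.02999)²/4 = 0.0007064 m²; mean velocity V = ṁ/(ρA) = 1.92/(862.3 · 0.0007064) = 3.152 m/s.
Reynolds number Re = ρVD/μ = 862.3 · 3.152 · 0.02999 / 0.0435 = 1876.
Re < 2300 → laminar flow, so f = 64/Re = 64/1876 = 0.03411 (the turbulent correlation is not needed).
Total minor-loss coefficient ΣK = 1·0.99 + 1·0.47 + 1·8.2 = 9.66.
ΔP = [f·L/D + ΣK]·(ρV²/2) = [0.03411·130.1/0.02999 + 9.66]·(862.3·3.152²/2) = [148 + 9.66]·4284 = 6.753e+05 Pa.
Head loss h_f = ΔP/(ρg) = 6.753e+05/(862.3·9.81) = 79.84 m.

h_f ≈ 79.84 m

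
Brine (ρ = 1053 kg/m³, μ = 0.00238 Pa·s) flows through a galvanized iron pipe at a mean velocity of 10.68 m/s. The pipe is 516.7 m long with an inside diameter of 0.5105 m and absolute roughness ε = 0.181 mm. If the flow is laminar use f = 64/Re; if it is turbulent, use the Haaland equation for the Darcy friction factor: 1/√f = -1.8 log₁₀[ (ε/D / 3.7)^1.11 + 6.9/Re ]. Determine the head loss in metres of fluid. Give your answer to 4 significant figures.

h_f ≈ 92.70 m

Reynolds number Re = ρVD/μ = 1053 · 10.68 · 0.5105 / 0.00238 = 2.412e+06.
Re > 4000 → turbulent. Relative roughness ε/D = 0.000181/0.5105 = 0.000355. Haaland: 1/√f = -1.8 log₁₀[(0.000355/3.7)^1.11 + 6.9/2.412e+06] = -1.8 log₁₀[3.46e-05 + 2.86e-06] = 7.967, so f = 0.01575.
Darcy-Weisbach: ΔP = f(L/D)(ρV²/2) = 0.01575·(516.7/0.5105)·(1053·10.68²/2) = 0.01575·1012·6.005e+04 = 9.576e+05 Pa.
Head loss h_f = ΔP/(ρg) = 9.576e+05/(1053·9.81) = 92.70 m.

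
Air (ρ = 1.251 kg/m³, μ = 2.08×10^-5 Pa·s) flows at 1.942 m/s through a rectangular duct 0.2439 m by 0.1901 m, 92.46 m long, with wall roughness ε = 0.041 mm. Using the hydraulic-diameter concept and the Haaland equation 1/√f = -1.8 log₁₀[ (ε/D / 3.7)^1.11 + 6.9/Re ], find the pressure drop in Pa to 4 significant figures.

Hydraulic diameter D_h = 4A/P = 4·(0.2439·0.1901)/(2·(0.2439+0.1901)) = 0.1855/0.868 = 0.2137 m.
Re = ρVD_h/μ = 1.251·1.942·0.2137/2.08e-05 = 2.496e+04.
ε/D_h = 4.1e-05/0.2137 = 0.000192; Haaland gives 1/√f = -1.8 log₁₀[1.75e-05+0.000276] = 6.357, so f = 0.02475.
ΔP = f(L/D_h)(ρV²/2) = 0.02475·92.46/0.2137·2.359 = 25.26 Pa.

ΔP ≈ 25.26 Pa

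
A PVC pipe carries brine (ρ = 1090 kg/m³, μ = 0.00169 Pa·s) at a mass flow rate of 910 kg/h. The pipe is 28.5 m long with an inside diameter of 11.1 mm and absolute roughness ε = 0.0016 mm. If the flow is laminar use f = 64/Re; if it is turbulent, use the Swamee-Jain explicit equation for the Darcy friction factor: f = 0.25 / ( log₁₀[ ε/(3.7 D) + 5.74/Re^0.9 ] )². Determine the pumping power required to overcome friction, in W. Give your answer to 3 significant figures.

P ≈ 50.6 W

ṁ = 910 kg/h = 910/3600 = 0.2528 kg/s.
A = πD²/4 = π(0.0111)²/4 = 9.677e-05 m²; mean velocity V = ṁ/(ρA) = 0.2528/(1090 · 9.677e-05) = 2.396 m/s.
Reynolds number Re = ρVD/μ = 1090 · 2.396 · 0.0111 / 0.00169 = 1.716e+04.
Re > 4000 → turbulent. Relative roughness ε/D = 1.6e-06/0.0111 = 0.000144. Swamee-Jain: f = 0.25/(log₁₀[0.000144/3.7 + 5.74/1.716e+04^0.9])² = 0.25/(log₁₀[3.9e-05 + 0.000887])² = 0.25/(-3.033)² = 0.02717.
Darcy-Weisbach: ΔP = f(L/D)(ρV²/2) = 0.02717·(28.5/0.0111)·(1090·2.396²/2) = 0.02717·2568·3130 = 2.183e+05 Pa.
Q = ṁ/ρ = 0.2528/1090 = 0.0002319 m³/s.
Pumping power P = QΔP = 0.0002319·2.183e+05 = 50.64 W = 50.6 W.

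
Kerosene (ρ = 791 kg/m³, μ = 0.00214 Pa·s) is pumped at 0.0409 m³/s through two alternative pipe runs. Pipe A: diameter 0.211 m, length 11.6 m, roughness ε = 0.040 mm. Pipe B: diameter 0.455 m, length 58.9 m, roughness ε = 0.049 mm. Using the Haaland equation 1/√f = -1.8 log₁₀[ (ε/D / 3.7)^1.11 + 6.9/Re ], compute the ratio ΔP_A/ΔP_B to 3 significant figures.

Pipe A: V = Q/A = 0.0409/0.03497 = 1.17 m/s; Re = 9.122e+04; ε/D = 0.00019; Haaland → f = 0.01899; ΔP_A = f(L/D)(ρV²/2) = 564.8 Pa.
Pipe B: V = Q/A = 0.0409/0.1626 = 0.2515 m/s; Re = 4.23e+04; ε/D = 0.000108; Haaland → f = 0.02179; ΔP_B = f(L/D)(ρV²/2) = 70.58 Pa.
ΔP_A/ΔP_B = 564.8/70.58 = 8.00.

ΔP_A/ΔP_B ≈ 8.00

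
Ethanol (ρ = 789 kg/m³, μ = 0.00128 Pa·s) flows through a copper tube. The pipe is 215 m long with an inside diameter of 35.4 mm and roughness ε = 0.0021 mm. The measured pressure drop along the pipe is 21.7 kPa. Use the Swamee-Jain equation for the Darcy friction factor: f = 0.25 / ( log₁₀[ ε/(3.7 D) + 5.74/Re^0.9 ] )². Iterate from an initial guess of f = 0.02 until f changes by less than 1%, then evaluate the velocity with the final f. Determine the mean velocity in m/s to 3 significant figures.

V ≈ 0.554 m/s

Rearranging Darcy-Weisbach: V = √(2·ΔP·D/(f·L·ρ)). With ε/D = 2.1e-06/0.0354 = 5.93e-05, iterate starting from f = 0.02:
  f = 0.02 → V = √(2·2.17e+04·0.0354/(0.02·215·789)) = 0.6729 m/s; Re = ρVD/μ = 1.468e+04; f → 0.02807
  f = 0.02807 → V = 0.5681 m/s; Re = 1.24e+04; f → 0.02934
  f = 0.02934 → V = 0.5556 m/s; Re = 1.212e+04; f → 0.02951
Converged (Δf/f < 1%). With the final f = 0.02951: V = √(2·2.17e+04·0.0354/(0.02951·215·789)) = 0.554 m/s.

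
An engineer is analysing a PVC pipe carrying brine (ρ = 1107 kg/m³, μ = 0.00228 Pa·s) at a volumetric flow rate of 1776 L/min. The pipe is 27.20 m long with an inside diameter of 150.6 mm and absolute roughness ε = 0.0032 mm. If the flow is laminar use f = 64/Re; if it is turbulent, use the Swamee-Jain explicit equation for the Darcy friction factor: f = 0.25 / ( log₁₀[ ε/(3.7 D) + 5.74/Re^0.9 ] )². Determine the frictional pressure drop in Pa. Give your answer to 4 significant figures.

ΔP ≈ 4776 Pa

Q = 1776 L/min = 1776/60000 = 0.0296 m³/s.
Cross-sectional area A = πD²/4 = π(0.1506)²/4 = 0.01781 m²; mean velocity V = Q/A = 0.0296/0.01781 = 1.662 m/s.
Reynolds number Re = ρVD/μ = 1107 · 1.662 · 0.1506 / 0.00228 = 1.215e+05.
Re > 4000 → turbulent. Relative roughness ε/D = 3.2e-06/0.1506 = 2.12e-05. Swamee-Jain: f = 0.25/(log₁₀[2.12e-05/3.7 + 5.74/1.215e+05^0.9])² = 0.25/(log₁₀[5.74e-06 + 0.000152])² = 0.25/(-3.801)² = 0.0173.
Darcy-Weisbach: ΔP = f(L/D)(ρV²/2) = 0.0173·(27.2/0.1506)·(1107·1.662²/2) = 0.0173·180.6·1528 = 4776 Pa.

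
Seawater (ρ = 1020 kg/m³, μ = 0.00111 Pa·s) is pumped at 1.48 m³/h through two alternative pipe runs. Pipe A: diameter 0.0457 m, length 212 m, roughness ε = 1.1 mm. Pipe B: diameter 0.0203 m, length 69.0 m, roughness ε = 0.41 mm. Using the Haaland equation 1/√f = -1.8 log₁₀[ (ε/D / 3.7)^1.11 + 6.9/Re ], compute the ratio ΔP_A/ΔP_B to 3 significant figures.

Pipe A: V = Q/A = 0.0004111/0.00164 = 0.2506 m/s; Re = 1.053e+04; ε/D = 0.0241; Haaland → f = 0.05555; ΔP_A = f(L/D)(ρV²/2) = 8256 Pa.
Pipe B: V = Q/A = 0.0004111/0.0003237 = 1.27 m/s; Re = 2.369e+04; ε/D = 0.0202; Haaland → f = 0.05048; ΔP_B = f(L/D)(ρV²/2) = 1.412e+05 Pa.
ΔP_A/ΔP_B = 8256/1.412e+05 = 0.0585.

ΔP_A/ΔP_B ≈ 0.0585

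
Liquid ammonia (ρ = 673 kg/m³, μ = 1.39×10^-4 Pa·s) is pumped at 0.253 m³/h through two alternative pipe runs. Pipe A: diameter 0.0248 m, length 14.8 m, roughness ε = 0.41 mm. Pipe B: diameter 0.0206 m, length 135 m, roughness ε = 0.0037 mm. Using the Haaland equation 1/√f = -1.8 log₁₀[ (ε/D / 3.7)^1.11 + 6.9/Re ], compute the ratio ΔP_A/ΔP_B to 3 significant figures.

Pipe A: V = Q/A = 7.028e-05/0.0004831 = 0.1455 m/s; Re = 1.747e+04; ε/D = 0.0165; Haaland → f = 0.0477; ΔP_A = f(L/D)(ρV²/2) = 202.7 Pa.
Pipe B: V = Q/A = 7.028e-05/0.0003333 = 0.2109 m/s; Re = 2.103e+04; ε/D = 0.00018; Haaland → f = 0.02574; ΔP_B = f(L/D)(ρV²/2) = 2523 Pa.
ΔP_A/ΔP_B = 202.7/2523 = 0.0803.

ΔP_A/ΔP_B ≈ 0.0803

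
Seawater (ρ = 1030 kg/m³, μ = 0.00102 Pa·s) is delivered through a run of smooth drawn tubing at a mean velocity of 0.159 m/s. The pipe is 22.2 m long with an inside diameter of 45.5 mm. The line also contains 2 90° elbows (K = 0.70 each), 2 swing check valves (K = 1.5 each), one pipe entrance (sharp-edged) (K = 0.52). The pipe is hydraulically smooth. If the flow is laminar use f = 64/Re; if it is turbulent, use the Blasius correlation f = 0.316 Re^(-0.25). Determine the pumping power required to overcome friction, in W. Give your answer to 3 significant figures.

Reynolds number Re = ρVD/μ = 1030 · 0.159 · 0.0455 / 0.00102 = 7305.
Re > 4000 → turbulent. Smooth-pipe (Blasius): f = 0.316 Re^(-0.25) = 0.316/(7305)^0.25 = 0.03418.
Total minor-loss coefficient ΣK = 2·0.7 + 2·1.5 + 1·0.52 = 4.92.
ΔP = [f·L/D + ΣK]·(ρV²/2) = [0.03418·22.2/0.0455 + 4.92]·(1030·0.159²/2) = [16.68 + 4.92]·13.02 = 281.2 Pa.
Q = V·A = 0.159·0.001626 = 0.0002585 m³/s.
Pumping power P = QΔP = 0.0002585·281.2 = 0.07269 W = 0.0727 W.

P ≈ 0.0727 W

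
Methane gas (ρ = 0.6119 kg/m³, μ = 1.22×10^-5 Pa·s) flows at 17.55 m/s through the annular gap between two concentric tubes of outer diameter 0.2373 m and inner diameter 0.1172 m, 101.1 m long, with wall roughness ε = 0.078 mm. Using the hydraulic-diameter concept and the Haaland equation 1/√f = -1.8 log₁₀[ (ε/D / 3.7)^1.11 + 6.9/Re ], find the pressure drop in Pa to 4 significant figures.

ΔP ≈ 1630 Pa

Hydraulic diameter D_h = 4A/P = D_o - D_i = 0.2373 - 0.1172 = 0.1201 m.
Re = ρVD_h/μ = 0.6119·17.55·0.1201/1.22e-05 = 1.057e+05.
ε/D_h = 7.8e-05/0.1201 = 0.000649; Haaland gives 1/√f = -1.8 log₁₀[6.78e-05+6.53e-05] = 6.977, so f = 0.02054.
ΔP = f(L/D_h)(ρV²/2) = 0.02054·101.1/0.1201·94.23 = 1630 Pa.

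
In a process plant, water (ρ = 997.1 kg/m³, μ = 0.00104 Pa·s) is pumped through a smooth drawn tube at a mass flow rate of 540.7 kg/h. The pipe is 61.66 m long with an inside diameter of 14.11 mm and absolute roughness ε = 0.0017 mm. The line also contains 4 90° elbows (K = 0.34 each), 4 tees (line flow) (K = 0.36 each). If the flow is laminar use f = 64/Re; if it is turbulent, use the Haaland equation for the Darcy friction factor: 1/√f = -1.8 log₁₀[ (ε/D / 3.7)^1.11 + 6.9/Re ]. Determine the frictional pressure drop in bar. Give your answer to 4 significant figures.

ΔP ≈ 0.5974 bar

ṁ = 540.7 kg/h = 540.7/3600 = 0.1502 kg/s.
A = πD²/4 = π(0.01411)²/4 = 0.0001564 m²; mean velocity V = ṁ/(ρA) = 0.1502/(997.1 · 0.0001564) = 0.9633 m/s.
Reynolds number Re = ρVD/μ = 997.1 · 0.9633 · 0.01411 / 0.00104 = 1.303e+04.
Re > 4000 → turbulent. Relative roughness ε/D = 1.7e-06/0.01411 = 0.00012. Haaland: 1/√f = -1.8 log₁₀[(0.00012/3.7)^1.11 + 6.9/1.303e+04] = -1.8 log₁₀[1.05e-05 + 0.000529] = 5.882, so f = 0.02891.
Total minor-loss coefficient ΣK = 4·0.34 + 4·0.36 = 2.8.
ΔP = [f·L/D + ΣK]·(ρV²/2) = [0.02891·61.66/0.01411 + 2.8]·(997.1·0.9633²/2) = [126.3 + 2.8]·462.6 = 5.974e+04 Pa.
ΔP = 5.974e+04 Pa = 0.5974 bar.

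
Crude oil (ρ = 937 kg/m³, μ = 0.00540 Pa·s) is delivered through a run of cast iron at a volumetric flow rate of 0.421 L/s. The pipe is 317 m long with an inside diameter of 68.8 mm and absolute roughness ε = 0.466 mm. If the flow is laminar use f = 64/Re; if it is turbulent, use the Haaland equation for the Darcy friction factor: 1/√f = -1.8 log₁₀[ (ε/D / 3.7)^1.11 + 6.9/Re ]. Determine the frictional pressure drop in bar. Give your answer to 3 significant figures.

Q = 0.421 L/s = 0.421/1000 = 0.000421 m³/s.
Cross-sectional area A = πD²/4 = π(0.0688)²/4 = 0.003718 m²; mean velocity V = Q/A = 0.000421/0.003718 = 0.1132 m/s.
Reynolds number Re = ρVD/μ = 937 · 0.1132 · 0.0688 / 0.0054 = 1352.
Re < 2300 → laminar flow, so f = 64/Re = 64/1352 = 0.04734 (the turbulent correlation is not needed).
Darcy-Weisbach: ΔP = f(L/D)(ρV²/2) = 0.04734·(317/0.0688)·(937·0.1132²/2) = 0.04734·4608·6.008 = 1311 Pa.
ΔP = 1311 Pa = 0.0131 bar.

ΔP ≈ 0.0131 bar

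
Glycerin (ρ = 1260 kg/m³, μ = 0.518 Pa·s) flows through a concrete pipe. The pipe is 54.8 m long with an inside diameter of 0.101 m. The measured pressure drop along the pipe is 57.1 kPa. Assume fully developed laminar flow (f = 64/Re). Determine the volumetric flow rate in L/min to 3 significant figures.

For laminar flow, f = 64/Re with Re = ρVD/μ, so Darcy-Weisbach reduces to ΔP = 32μLV/D². Solving for V: V = ΔP·D²/(32μL) = 5.71e+04·(0.101)²/(32·0.518·54.8) = 0.6412 m/s.
Check: Re = ρVD/μ = 1260·0.6412·0.101/0.518 = 157.5 < 2300, so the laminar assumption holds.
Q = V·A = 0.6412·(π/4·0.101²) = 0.005137 m³/s = 308 L/min.

Q ≈ 308 L/min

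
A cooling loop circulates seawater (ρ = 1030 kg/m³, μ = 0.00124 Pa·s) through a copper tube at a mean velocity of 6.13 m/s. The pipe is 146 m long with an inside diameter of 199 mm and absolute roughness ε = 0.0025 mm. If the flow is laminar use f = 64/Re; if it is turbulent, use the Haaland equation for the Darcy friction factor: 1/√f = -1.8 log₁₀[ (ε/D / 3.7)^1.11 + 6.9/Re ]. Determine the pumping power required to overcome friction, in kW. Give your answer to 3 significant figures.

Reynolds number Re = ρVD/μ = 1030 · 6.13 · 0.199 / 0.00124 = 1.013e+06.
Re > 4000 → turbulent. Relative roughness ε/D = 2.5e-06/0.199 = 1.26e-05. Haaland: 1/√f = -1.8 log₁₀[(1.26e-05/3.7)^1.11 + 6.9/1.013e+06] = -1.8 log₁₀[8.5e-07 + 6.81e-06] = 9.208, so f = 0.01179.
Darcy-Weisbach: ΔP = f(L/D)(ρV²/2) = 0.01179·(146/0.199)·(1030·6.13²/2) = 0.01179·733.7·1.935e+04 = 1.674e+05 Pa.
Q = V·A = 6.13·0.0311 = 0.1907 m³/s.
Pumping power P = QΔP = 0.1907·1.674e+05 = 31920 W = 31.9 kW.

P ≈ 31.9 kW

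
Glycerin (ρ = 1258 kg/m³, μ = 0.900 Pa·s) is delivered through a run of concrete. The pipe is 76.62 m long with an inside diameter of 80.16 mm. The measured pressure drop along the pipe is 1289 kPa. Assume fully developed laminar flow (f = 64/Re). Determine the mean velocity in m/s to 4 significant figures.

For laminar flow, f = 64/Re with Re = ρVD/μ, so Darcy-Weisbach reduces to ΔP = 32μLV/D². Solving for V: V = ΔP·D²/(32μL) = 1.289e+06·(0.08016)²/(32·0.9·76.62) = 3.753 m/s.
Check: Re = ρVD/μ = 1258·3.753·0.08016/0.9 = 420.6 < 2300, so the laminar assumption holds.

V ≈ 3.753 m/s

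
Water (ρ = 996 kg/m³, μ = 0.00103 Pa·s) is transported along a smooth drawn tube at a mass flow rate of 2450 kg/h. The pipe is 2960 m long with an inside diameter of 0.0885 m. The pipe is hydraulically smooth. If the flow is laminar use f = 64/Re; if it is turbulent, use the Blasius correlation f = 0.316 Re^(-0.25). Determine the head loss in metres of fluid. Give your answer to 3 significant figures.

h_f ≈ 0.673 m

ṁ = 2450 kg/h = 2450/3600 = 0.6806 kg/s.
A = πD²/4 = π(0.0885)²/4 = 0.006151 m²; mean velocity V = ṁ/(ρA) = 0.6806/(996 · 0.006151) = 0.1111 m/s.
Reynolds number Re = ρVD/μ = 996 · 0.1111 · 0.0885 / 0.00103 = 9506.
Re > 4000 → turbulent. Smooth-pipe (Blasius): f = 0.316 Re^(-0.25) = 0.316/(9506)^0.25 = 0.032.
Darcy-Weisbach: ΔP = f(L/D)(ρV²/2) = 0.032·(2960/0.0885)·(996·0.1111²/2) = 0.032·3.345e+04·6.144 = 6577 Pa.
Head loss h_f = ΔP/(ρg) = 6577/(996·9.81) = 0.673 m.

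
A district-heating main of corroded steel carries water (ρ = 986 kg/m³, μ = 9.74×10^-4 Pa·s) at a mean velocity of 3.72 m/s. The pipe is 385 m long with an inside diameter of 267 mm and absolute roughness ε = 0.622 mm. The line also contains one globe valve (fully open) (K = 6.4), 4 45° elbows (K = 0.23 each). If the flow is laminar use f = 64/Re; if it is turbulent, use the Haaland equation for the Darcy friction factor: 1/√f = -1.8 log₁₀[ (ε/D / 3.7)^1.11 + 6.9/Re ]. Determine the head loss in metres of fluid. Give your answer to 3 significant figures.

h_f ≈ 30.2 m

Reynolds number Re = ρVD/μ = 986 · 3.72 · 0.267 / 0.000974 = 1.005e+06.
Re > 4000 → turbulent. Relative roughness ε/D = 0.000622/0.267 = 0.00233. Haaland: 1/√f = -1.8 log₁₀[(0.00233/3.7)^1.11 + 6.9/1.005e+06] = -1.8 log₁₀[0.00028 + 6.86e-06] = 6.377, so f = 0.02459.
Total minor-loss coefficient ΣK = 1·6.4 + 4·0.23 = 7.32.
ΔP = [f·L/D + ΣK]·(ρV²/2) = [0.02459·385/0.267 + 7.32]·(986·3.72²/2) = [35.46 + 7.32]·6822 = 2.919e+05 Pa.
Head loss h_f = ΔP/(ρg) = 2.919e+05/(986·9.81) = 30.2 m.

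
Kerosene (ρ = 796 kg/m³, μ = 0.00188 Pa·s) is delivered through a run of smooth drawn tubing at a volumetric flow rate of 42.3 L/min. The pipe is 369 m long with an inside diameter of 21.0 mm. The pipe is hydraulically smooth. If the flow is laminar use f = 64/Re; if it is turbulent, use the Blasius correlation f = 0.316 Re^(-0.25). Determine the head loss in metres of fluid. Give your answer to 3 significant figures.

Q = 42.3 L/min = 42.3/60000 = 0.000705 m³/s.
Cross-sectional area A = πD²/4 = π(0.021)²/4 = 0.0003464 m²; mean velocity V = Q/A = 0.000705/0.0003464 = 2.035 m/s.
Reynolds number Re = ρVD/μ = 796 · 2.035 · 0.021 / 0.00188 = 1.81e+04.
Re > 4000 → turbulent. Smooth-pipe (Blasius): f = 0.316 Re^(-0.25) = 0.316/(1.81e+04)^0.25 = 0.02724.
Darcy-Weisbach: ΔP = f(L/D)(ρV²/2) = 0.02724·(369/0.021)·(796·2.035²/2) = 0.02724·1.757e+04·1649 = 7.894e+05 Pa.
Head loss h_f = ΔP/(ρg) = 7.894e+05/(796·9.81) = 101 m.

h_f ≈ 101 m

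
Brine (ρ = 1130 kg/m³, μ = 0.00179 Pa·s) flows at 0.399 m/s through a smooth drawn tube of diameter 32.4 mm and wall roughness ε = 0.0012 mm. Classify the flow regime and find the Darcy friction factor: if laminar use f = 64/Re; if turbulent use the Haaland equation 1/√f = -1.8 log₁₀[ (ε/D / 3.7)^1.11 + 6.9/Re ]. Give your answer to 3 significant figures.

f ≈ 0.0327

Re = ρVD/μ = 1130·0.399·0.0324/0.00179 = 8161.
Re > 4000 → turbulent. ε/D = 1.2e-06/0.0324 = 3.7e-05; Haaland: 1/√f = -1.8 log₁₀[2.82e-06 + 0.000845] = 5.529, so f = 0.03272.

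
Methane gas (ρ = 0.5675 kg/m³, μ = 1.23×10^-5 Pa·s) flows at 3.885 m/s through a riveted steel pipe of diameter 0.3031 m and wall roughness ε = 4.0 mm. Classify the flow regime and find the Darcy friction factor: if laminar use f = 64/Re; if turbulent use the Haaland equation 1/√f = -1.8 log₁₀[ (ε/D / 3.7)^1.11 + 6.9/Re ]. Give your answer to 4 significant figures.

f ≈ 0.04268

Re = ρVD/μ = 0.5675·3.885·0.3031/1.23e-05 = 5.433e+04.
Re > 4000 → turbulent. ε/D = 0.004/0.3031 = 0.0132; Haaland: 1/√f = -1.8 log₁₀[0.00192 + 0.000127] = 4.84, so f = 0.04268.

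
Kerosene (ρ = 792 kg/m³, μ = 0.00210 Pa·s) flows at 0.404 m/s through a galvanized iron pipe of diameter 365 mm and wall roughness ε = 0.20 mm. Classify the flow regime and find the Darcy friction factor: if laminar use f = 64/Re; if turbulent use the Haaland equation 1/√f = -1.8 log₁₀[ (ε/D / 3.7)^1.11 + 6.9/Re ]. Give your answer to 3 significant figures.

Re = ρVD/μ = 792·0.404·0.365/0.0021 = 5.561e+04.
Re > 4000 → turbulent. ε/D = 0.0002/0.365 = 0.000548; Haaland: 1/√f = -1.8 log₁₀[5.61e-05 + 0.000124] = 6.74, so f = 0.02202.

f ≈ 0.0220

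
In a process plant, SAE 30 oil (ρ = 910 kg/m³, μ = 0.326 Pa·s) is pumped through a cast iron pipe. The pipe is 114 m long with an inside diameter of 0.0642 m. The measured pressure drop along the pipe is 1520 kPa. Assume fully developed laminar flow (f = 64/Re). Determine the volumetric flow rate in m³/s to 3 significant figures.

For laminar flow, f = 64/Re with Re = ρVD/μ, so Darcy-Weisbach reduces to ΔP = 32μLV/D². Solving for V: V = ΔP·D²/(32μL) = 1.52e+06·(0.0642)²/(32·0.326·114) = 5.268 m/s.
Check: Re = ρVD/μ = 910·5.268·0.0642/0.326 = 944.1 < 2300, so the laminar assumption holds.
Q = V·A = 5.268·(π/4·0.0642²) = 0.01705 m³/s = 0.0171 m³/s.

Q ≈ 0.0171 m³/s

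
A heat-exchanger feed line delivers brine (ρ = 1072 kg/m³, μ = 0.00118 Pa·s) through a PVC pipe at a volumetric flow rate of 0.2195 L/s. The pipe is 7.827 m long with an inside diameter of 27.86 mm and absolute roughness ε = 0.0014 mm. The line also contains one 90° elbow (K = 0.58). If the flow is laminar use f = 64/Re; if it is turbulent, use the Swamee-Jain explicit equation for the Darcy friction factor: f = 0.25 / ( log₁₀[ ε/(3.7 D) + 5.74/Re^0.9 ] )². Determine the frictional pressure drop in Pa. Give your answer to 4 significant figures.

ΔP ≈ 662.4 Pa

Q = 0.2195 L/s = 0.2195/1000 = 0.0002195 m³/s.
Cross-sectional area A = πD²/4 = π(0.02786)²/4 = 0.0006096 m²; mean velocity V = Q/A = 0.0002195/0.0006096 = 0.3601 m/s.
Reynolds number Re = ρVD/μ = 1072 · 0.3601 · 0.02786 / 0.00118 = 9113.
Re > 4000 → turbulent. Relative roughness ε/D = 1.4e-06/0.02786 = 5.03e-05. Swamee-Jain: f = 0.25/(log₁₀[5.03e-05/3.7 + 5.74/9113^0.9])² = 0.25/(log₁₀[1.36e-05 + 0.00157])² = 0.25/(-2.801)² = 0.03186.
Total minor-loss coefficient ΣK = 1·0.58 = 0.58.
ΔP = [f·L/D + ΣK]·(ρV²/2) = [0.03186·7.827/0.02786 + 0.58]·(1072·0.3601²/2) = [8.952 + 0.58]·69.49 = 662.4 Pa.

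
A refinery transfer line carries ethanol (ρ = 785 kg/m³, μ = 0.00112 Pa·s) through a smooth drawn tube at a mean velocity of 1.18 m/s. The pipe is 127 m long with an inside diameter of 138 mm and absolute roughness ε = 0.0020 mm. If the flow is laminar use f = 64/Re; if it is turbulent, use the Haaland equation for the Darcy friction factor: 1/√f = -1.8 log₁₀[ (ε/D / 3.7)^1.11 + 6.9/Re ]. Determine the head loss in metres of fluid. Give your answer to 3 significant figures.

h_f ≈ 1.14 m

Reynolds number Re = ρVD/μ = 785 · 1.18 · 0.138 / 0.00112 = 1.141e+05.
Re > 4000 → turbulent. Relative roughness ε/D = 2e-06/0.138 = 1.45e-05. Haaland: 1/√f = -1.8 log₁₀[(1.45e-05/3.7)^1.11 + 6.9/1.141e+05] = -1.8 log₁₀[9.96e-07 + 6.05e-05] = 7.581, so f = 0.0174.
Darcy-Weisbach: ΔP = f(L/D)(ρV²/2) = 0.0174·(127/0.138)·(785·1.18²/2) = 0.0174·920.3·546.5 = 8752 Pa.
Head loss h_f = ΔP/(ρg) = 8752/(785·9.81) = 1.14 m.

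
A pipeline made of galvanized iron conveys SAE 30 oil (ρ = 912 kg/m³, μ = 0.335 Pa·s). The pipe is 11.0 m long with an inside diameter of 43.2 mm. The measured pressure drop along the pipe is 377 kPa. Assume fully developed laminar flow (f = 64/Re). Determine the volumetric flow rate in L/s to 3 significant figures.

For laminar flow, f = 64/Re with Re = ρVD/μ, so Darcy-Weisbach reduces to ΔP = 32μLV/D². Solving for V: V = ΔP·D²/(32μL) = 3.77e+05·(0.0432)²/(32·0.335·11) = 5.967 m/s.
Check: Re = ρVD/μ = 912·5.967·0.0432/0.335 = 701.7 < 2300, so the laminar assumption holds.
Q = V·A = 5.967·(π/4·0.0432²) = 0.008745 m³/s = 8.75 L/s.

Q ≈ 8.75 L/s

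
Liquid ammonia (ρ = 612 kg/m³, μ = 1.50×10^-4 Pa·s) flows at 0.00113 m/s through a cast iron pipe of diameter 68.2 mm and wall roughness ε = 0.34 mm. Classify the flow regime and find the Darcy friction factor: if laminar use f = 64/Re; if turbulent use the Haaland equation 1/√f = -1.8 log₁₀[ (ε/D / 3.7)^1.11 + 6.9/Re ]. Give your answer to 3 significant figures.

f ≈ 0.204

Re = ρVD/μ = 612·0.00113·0.0682/0.00015 = 314.4.
Re < 2300 → laminar, so f = 64/Re = 0.2035 (roughness is irrelevant in laminar flow).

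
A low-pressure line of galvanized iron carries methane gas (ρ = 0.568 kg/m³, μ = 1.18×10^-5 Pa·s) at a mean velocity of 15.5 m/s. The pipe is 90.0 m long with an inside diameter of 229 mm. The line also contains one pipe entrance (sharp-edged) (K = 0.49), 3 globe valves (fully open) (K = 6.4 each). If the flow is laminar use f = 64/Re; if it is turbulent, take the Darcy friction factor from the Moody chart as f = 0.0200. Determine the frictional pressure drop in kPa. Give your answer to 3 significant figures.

ΔP ≈ 1.88 kPa

Reynolds number Re = ρVD/μ = 0.568 · 15.5 · 0.229 / 1.18e-05 = 1.709e+05.
Re > 4000 → turbulent; use the Moody-chart value f = 0.0200.
Total minor-loss coefficient ΣK = 1·0.49 + 3·6.4 = 19.7.
ΔP = [f·L/D + ΣK]·(ρV²/2) = [0.02·90/0.229 + 19.7]·(0.568·15.5²/2) = [7.86 + 19.7]·68.23 = 1880 Pa.
ΔP = 1880 Pa = 1.88 kPa.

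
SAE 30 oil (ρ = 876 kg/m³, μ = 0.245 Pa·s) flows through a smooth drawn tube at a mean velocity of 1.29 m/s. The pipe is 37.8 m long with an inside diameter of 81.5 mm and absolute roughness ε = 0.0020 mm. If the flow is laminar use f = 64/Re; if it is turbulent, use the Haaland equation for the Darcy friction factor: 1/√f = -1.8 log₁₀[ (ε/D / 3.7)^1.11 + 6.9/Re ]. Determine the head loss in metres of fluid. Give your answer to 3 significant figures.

h_f ≈ 6.70 m

Reynolds number Re = ρVD/μ = 876 · 1.29 · 0.0815 / 0.245 = 375.9.
Re < 2300 → laminar flow, so f = 64/Re = 64/375.9 = 0.1703 (the turbulent correlation is not needed).
Darcy-Weisbach: ΔP = f(L/D)(ρV²/2) = 0.1703·(37.8/0.0815)·(876·1.29²/2) = 0.1703·463.8·728.9 = 5.755e+04 Pa.
Head loss h_f = ΔP/(ρg) = 5.755e+04/(876·9.81) = 6.70 m.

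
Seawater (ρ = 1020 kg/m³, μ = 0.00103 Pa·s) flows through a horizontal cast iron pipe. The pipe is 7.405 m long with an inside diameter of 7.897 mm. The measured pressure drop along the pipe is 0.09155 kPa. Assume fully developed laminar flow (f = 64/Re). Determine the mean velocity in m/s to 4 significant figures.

For laminar flow, f = 64/Re with Re = ρVD/μ, so Darcy-Weisbach reduces to ΔP = 32μLV/D². Solving for V: V = ΔP·D²/(32μL) = 91.55·(0.007897)²/(32·0.00103·7.405) = 0.02339 m/s.
Check: Re = ρVD/μ = 1020·0.02339·0.007897/0.00103 = 182.9 < 2300, so the laminar assumption holds.

V ≈ 0.02339 m/s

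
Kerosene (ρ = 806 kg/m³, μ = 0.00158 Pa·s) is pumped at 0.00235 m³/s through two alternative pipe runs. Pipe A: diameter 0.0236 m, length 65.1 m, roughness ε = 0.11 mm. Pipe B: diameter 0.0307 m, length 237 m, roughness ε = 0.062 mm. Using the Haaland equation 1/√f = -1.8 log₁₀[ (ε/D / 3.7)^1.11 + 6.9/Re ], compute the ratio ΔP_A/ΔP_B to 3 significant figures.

Pipe A: V = Q/A = 0.00235/0.0004374 = 5.372 m/s; Re = 6.468e+04; ε/D = 0.00466; Haaland → f = 0.03114; ΔP_A = f(L/D)(ρV²/2) = 9.992e+05 Pa.
Pipe B: V = Q/A = 0.00235/0.0007402 = 3.175 m/s; Re = 4.972e+04; ε/D = 0.00202; Haaland → f = 0.02634; ΔP_B = f(L/D)(ρV²/2) = 8.26e+05 Pa.
ΔP_A/ΔP_B = 9.992e+05/8.26e+05 = 1.21.

ΔP_A/ΔP_B ≈ 1.21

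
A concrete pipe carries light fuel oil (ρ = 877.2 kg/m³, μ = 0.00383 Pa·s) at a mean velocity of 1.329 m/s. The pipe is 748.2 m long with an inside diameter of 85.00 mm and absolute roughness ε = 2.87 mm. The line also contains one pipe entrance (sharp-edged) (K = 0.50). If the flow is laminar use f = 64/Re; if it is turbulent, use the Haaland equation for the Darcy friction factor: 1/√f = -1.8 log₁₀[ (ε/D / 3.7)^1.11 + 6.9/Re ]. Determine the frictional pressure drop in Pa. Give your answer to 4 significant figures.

ΔP ≈ 418600 Pa

Reynolds number Re = ρVD/μ = 877.2 · 1.329 · 0.085 / 0.00383 = 2.587e+04.
Re > 4000 → turbulent. Relative roughness ε/D = 0.00287/0.085 = 0.0338. Haaland: 1/√f = -1.8 log₁₀[(0.0338/3.7)^1.11 + 6.9/2.587e+04] = -1.8 log₁₀[0.00544 + 0.000267] = 4.038, so f = 0.06133.
Total minor-loss coefficient ΣK = 1·0.5 = 0.5.
ΔP = [f·L/D + ΣK]·(ρV²/2) = [0.06133·748.2/0.085 + 0.5]·(877.2·1.329²/2) = [539.8 + 0.5]·774.7 = 4.186e+05 Pa.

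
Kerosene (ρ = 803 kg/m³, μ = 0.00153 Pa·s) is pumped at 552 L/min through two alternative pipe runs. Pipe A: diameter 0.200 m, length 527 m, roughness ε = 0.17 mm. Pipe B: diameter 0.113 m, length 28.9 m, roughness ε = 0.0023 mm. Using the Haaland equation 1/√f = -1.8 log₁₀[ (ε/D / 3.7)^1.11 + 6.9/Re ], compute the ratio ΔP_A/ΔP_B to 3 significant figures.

Pipe A: V = Q/A = 0.0092/0.03142 = 0.2928 m/s; Re = 3.074e+04; ε/D = 0.00085; Haaland → f = 0.02519; ΔP_A = f(L/D)(ρV²/2) = 2285 Pa.
Pipe B: V = Q/A = 0.0092/0.01003 = 0.9174 m/s; Re = 5.441e+04; ε/D = 2.04e-05; Haaland → f = 0.02038; ΔP_B = f(L/D)(ρV²/2) = 1761 Pa.
ΔP_A/ΔP_B = 2285/1761 = 1.30.

ΔP_A/ΔP_B ≈ 1.30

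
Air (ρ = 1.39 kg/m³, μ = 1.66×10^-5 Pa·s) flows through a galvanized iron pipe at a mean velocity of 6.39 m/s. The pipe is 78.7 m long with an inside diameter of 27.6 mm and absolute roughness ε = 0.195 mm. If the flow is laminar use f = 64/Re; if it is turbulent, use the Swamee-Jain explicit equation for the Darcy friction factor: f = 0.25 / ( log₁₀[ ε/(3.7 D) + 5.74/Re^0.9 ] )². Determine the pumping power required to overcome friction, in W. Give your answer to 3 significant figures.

P ≈ 12.0 W

Reynolds number Re = ρVD/μ = 1.39 · 6.39 · 0.0276 / 1.66e-05 = 1.477e+04.
Re > 4000 → turbulent. Relative roughness ε/D = 0.000195/0.0276 = 0.00707. Swamee-Jain: f = 0.25/(log₁₀[0.00707/3.7 + 5.74/1.477e+04^0.9])² = 0.25/(log₁₀[0.00191 + 0.00102])² = 0.25/(-2.534)² = 0.03894.
Darcy-Weisbach: ΔP = f(L/D)(ρV²/2) = 0.03894·(78.7/0.0276)·(1.39·6.39²/2) = 0.03894·2851·28.38 = 3151 Pa.
Q = V·A = 6.39·0.0005983 = 0.003823 m³/s.
Pumping power P = QΔP = 0.003823·3151 = 12.05 W = 12.0 W.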